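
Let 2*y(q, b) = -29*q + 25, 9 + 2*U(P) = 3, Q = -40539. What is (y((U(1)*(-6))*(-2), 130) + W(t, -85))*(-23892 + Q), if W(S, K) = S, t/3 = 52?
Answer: -88979211/2 ≈ -4.4490e+7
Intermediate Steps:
t = 156 (t = 3*52 = 156)
U(P) = -3 (U(P) = -9/2 + (½)*3 = -9/2 + 3/2 = -3)
y(q, b) = 25/2 - 29*q/2 (y(q, b) = (-29*q + 25)/2 = (25 - 29*q)/2 = 25/2 - 29*q/2)
(y((U(1)*(-6))*(-2), 130) + W(t, -85))*(-23892 + Q) = ((25/2 - 29*(-3*(-6))*(-2)/2) + 156)*(-23892 - 40539) = ((25/2 - 261*(-2)) + 156)*(-64431) = ((25/2 - 29/2*(-36)) + 156)*(-64431) = ((25/2 + 522) + 156)*(-64431) = (1069/2 + 156)*(-64431) = (1381/2)*(-64431) = -88979211/2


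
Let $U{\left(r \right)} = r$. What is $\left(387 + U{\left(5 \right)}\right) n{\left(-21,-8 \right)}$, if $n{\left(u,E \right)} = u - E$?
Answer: $-5096$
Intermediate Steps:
$\left(387 + U{\left(5 \right)}\right) n{\left(-21,-8 \right)} = \left(387 + 5\right) \left(-21 - -8\right) = 392 \left(-21 + 8\right) = 392 \left(-13\right) = -5096$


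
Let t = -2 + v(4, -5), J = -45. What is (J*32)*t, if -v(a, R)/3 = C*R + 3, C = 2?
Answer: -27360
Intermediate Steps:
v(a, R) = -9 - 6*R (v(a, R) = -3*(2*R + 3) = -3*(3 + 2*R) = -9 - 6*R)
t = 19 (t = -2 + (-9 - 6*(-5)) = -2 + (-9 + 30) = -2 + 21 = 19)
(J*32)*t = -45*32*19 = -1440*19 = -27360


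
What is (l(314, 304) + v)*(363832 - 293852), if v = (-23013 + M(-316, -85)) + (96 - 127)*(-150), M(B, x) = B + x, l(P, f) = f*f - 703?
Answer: 5104971020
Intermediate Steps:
l(P, f) = -703 + f² (l(P, f) = f² - 703 = -703 + f²)
v = -18764 (v = (-23013 + (-316 - 85)) + (96 - 127)*(-150) = (-23013 - 401) - 31*(-150) = -23414 + 4650 = -18764)
(l(314, 304) + v)*(363832 - 293852) = ((-703 + 304²) - 18764)*(363832 - 293852) = ((-703 + 92416) - 18764)*69980 = (91713 - 18764)*69980 = 72949*69980 = 5104971020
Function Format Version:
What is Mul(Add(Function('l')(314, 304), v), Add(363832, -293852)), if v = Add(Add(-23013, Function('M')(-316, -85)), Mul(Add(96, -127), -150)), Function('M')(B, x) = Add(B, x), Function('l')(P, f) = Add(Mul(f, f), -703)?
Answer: 5104971020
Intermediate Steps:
Function('l')(P, f) = Add(-703, Pow(f, 2)) (Function('l')(P, f) = Add(Pow(f, 2), -703) = Add(-703, Pow(f, 2)))
v = -18764 (v = Add(Add(-23013, Add(-316, -85)), Mul(Add(96, -127), -150)) = Add(Add(-23013, -401), Mul(-31, -150)) = Add(-23414, 4650) = -18764)
Mul(Add(Function('l')(314, 304), v), Add(363832, -293852)) = Mul(Add(Add(-703, Pow(304, 2)), -18764), Add(363832, -293852)) = Mul(Add(Add(-703, 92416), -18764), 69980) = Mul(Add(91713, -18764), 69980) = Mul(72949, 69980) = 5104971020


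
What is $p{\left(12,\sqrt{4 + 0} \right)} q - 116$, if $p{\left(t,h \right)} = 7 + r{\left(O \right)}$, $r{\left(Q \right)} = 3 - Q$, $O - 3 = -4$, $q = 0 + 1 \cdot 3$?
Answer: $-83$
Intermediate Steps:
$q = 3$ ($q = 0 + 3 = 3$)
$O = -1$ ($O = 3 - 4 = -1$)
$p{\left(t,h \right)} = 11$ ($p{\left(t,h \right)} = 7 + \left(3 - -1\right) = 7 + \left(3 + 1\right) = 7 + 4 = 11$)
$p{\left(12,\sqrt{4 + 0} \right)} q - 116 = 11 \cdot 3 - 116 = 33 - 116 = -83$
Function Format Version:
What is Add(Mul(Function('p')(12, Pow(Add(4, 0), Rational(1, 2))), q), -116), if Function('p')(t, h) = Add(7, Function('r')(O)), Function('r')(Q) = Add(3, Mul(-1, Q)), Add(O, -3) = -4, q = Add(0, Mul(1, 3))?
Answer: -83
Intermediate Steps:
q = 3 (q = Add(0, 3) = 3)
O = -1 (O = Add(3, -4) = -1)
Function('p')(t, h) = 11 (Function('p')(t, h) = Add(7, Add(3, Mul(-1, -1))) = Add(7, Add(3, 1)) = Add(7, 4) = 11)
Add(Mul(Function('p')(12, Pow(Add(4, 0), Rational(1, 2))), q), -116) = Add(Mul(11, 3), -116) = Add(33, -116) = -83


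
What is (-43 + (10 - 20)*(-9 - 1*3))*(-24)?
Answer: -1848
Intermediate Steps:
(-43 + (10 - 20)*(-9 - 1*3))*(-24) = (-43 - 10*(-9 - 3))*(-24) = (-43 - 10*(-12))*(-24) = (-43 + 120)*(-24) = 77*(-24) = -1848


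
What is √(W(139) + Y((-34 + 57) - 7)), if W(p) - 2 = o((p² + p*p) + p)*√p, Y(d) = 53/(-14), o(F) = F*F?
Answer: √(-350 + 294777328356*√139)/14 ≈ 1.3316e+5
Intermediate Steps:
o(F) = F²
Y(d) = -53/14 (Y(d) = 53*(-1/14) = -53/14)
W(p) = 2 + √p*(p + 2*p²)² (W(p) = 2 + ((p² + p*p) + p)²*√p = 2 + ((p² + p²) + p)²*√p = 2 + (2*p² + p)²*√p = 2 + (p + 2*p²)²*√p = 2 + √p*(p + 2*p²)²)
√(W(139) + Y((-34 + 57) - 7)) = √((2 + 139^(5/2)*(1 + 2*139)²) - 53/14) = √((2 + (19321*√139)*(1 + 278)²) - 53/14) = √((2 + (19321*√139)*279²) - 53/14) = √((2 + (19321*√139)*77841) - 53/14) = √((2 + 1503965961*√139) - 53/14) = √(-25/14 + 1503965961*√139)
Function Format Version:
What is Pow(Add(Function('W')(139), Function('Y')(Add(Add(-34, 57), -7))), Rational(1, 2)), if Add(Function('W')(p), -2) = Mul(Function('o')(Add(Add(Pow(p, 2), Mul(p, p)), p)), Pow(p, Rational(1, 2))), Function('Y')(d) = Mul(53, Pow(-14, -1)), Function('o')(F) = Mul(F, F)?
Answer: Mul(Rational(1, 14), Pow(Add(-350, Mul(294777328356, Pow(139, Rational(1, 2)))), Rational(1, 2))) ≈ 1.3316e+5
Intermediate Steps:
Function('o')(F) = Pow(F, 2)
Function('Y')(d) = Rational(-53, 14) (Function('Y')(d) = Mul(53, Rational(-1, 14)) = Rational(-53, 14))
Function('W')(p) = Add(2, Mul(Pow(p, Rational(1, 2)), Pow(Add(p, Mul(2, Pow(p, 2))), 2))) (Function('W')(p) = Add(2, Mul(Pow(Add(Add(Pow(p, 2), Mul(p, p)), p), 2), Pow(p, Rational(1, 2)))) = Add(2, Mul(Pow(Add(Add(Pow(p, 2), Pow(p, 2)), p), 2), Pow(p, Rational(1, 2)))) = Add(2, Mul(Pow(Add(Mul(2, Pow(p, 2)), p), 2), Pow(p, Rational(1, 2)))) = Add(2, Mul(Pow(Add(p, Mul(2, Pow(p, 2))), 2), Pow(p, Rational(1, 2)))) = Add(2, Mul(Pow(p, Rational(1, 2)), Pow(Add(p, Mul(2, Pow(p, 2))), 2))))
Pow(Add(Function('W')(139), Function('Y')(Add(Add(-34, 57), -7))), Rational(1, 2)) = Pow(Add(Add(2, Mul(Pow(139, Rational(5, 2)), Pow(Add(1, Mul(2, 139)), 2))), Rational(-53, 14)), Rational(1, 2)) = Pow(Add(Add(2, Mul(Mul(19321, Pow(139, Rational(1, 2))), Pow(Add(1, 278), 2))), Rational(-53, 14)), Rational(1, 2)) = Pow(Add(Add(2, Mul(Mul(19321, Pow(139, Rational(1, 2))), Pow(279, 2))), Rational(-53, 14)), Rational(1, 2)) = Pow(Add(Add(2, Mul(Mul(19321, Pow(139, Rational(1, 2))), 77841)), Rational(-53, 14)), Rational(1, 2)) = Pow(Add(Add(2, Mul(1503965961, Pow(139, Rational(1, 2)))), Rational(-53, 14)), Rational(1, 2)) = Pow(Add(Rational(-25, 14), Mul(1503965961, Pow(139, Rational(1, 2)))), Rational(1, 2))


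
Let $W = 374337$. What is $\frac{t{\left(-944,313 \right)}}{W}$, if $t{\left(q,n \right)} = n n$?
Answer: $\frac{97969}{374337} \approx 0.26171$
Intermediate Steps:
$t{\left(q,n \right)} = n^{2}$
$\frac{t{\left(-944,313 \right)}}{W} = \frac{313^{2}}{374337} = 97969 \cdot \frac{1}{374337} = \frac{97969}{374337}$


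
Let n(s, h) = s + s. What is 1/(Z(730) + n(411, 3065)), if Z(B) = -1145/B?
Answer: 146/119783 ≈ 0.0012189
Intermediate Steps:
n(s, h) = 2*s
1/(Z(730) + n(411, 3065)) = 1/(-1145/730 + 2*411) = 1/(-1145*1/730 + 822) = 1/(-229/146 + 822) = 1/(119783/146) = 146/119783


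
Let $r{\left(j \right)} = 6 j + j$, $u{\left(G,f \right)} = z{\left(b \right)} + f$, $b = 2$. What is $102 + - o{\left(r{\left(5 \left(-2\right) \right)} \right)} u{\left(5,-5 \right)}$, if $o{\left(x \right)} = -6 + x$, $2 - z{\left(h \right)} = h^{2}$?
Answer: $-430$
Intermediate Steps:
$z{\left(h \right)} = 2 - h^{2}$
$u{\left(G,f \right)} = -2 + f$ ($u{\left(G,f \right)} = \left(2 - 2^{2}\right) + f = \left(2 - 4\right) + f = -2 + f$)
$r{\left(j \right)} = 7 j$
$102 + - o{\left(r{\left(5 \left(-2\right) \right)} \right)} u{\left(5,-5 \right)} = 102 + - (-6 + 7 \cdot 5 \left(-2\right)) \left(-2 - 5\right) = 102 + - (-6 + 7 \left(-10\right)) \left(-7\right) = 102 + - (-6 - 70) \left(-7\right) = 102 + \left(-1\right) \left(-76\right) \left(-7\right) = 102 + 76 \left(-7\right) = 102 - 532 = -430$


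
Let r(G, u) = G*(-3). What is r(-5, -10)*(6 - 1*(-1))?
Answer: 105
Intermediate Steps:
r(G, u) = -3*G
r(-5, -10)*(6 - 1*(-1)) = (-3*(-5))*(6 - 1*(-1)) = 15*(6 + 1) = 15*7 = 105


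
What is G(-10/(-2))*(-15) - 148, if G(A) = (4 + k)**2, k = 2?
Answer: -688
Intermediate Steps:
G(A) = 36 (G(A) = (4 + 2)**2 = 6**2 = 36)
G(-10/(-2))*(-15) - 148 = 36*(-15) - 148 = -540 - 148 = -688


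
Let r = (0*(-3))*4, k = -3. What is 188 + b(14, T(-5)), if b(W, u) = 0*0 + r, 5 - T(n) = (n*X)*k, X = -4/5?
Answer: 188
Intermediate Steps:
X = -⅘ (X = -4*⅕ = -⅘ ≈ -0.80000)
r = 0 (r = 0*4 = 0)
T(n) = 5 - 12*n/5 (T(n) = 5 - n*(-⅘)*(-3) = 5 - (-4*n/5)*(-3) = 5 - 12*n/5)
b(W, u) = 0 (b(W, u) = 0*0 + 0 = 0 + 0 = 0)
188 + b(14, T(-5)) = 188 + 0 = 188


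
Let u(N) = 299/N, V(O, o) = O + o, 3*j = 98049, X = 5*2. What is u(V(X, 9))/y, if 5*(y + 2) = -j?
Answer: -1495/621167 ≈ -0.0024068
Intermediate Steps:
X = 10
j = 32683 (j = (⅓)*98049 = 32683)
y = -32693/5 (y = -2 + (-1*32683)/5 = -2 + (⅕)*(-32683) = -2 - 32683/5 = -32693/5 ≈ -6538.6)
u(V(X, 9))/y = (299/(10 + 9))/(-32693/5) = (299/19)*(-5/32693) = -1495/621167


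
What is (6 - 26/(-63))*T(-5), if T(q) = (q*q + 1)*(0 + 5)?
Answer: 52520/63 ≈ 833.65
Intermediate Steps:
T(q) = 5 + 5*q² (T(q) = (q² + 1)*5 = (1 + q²)*5 = 5 + 5*q²)
(6 - 26/(-63))*T(-5) = (6 - 26/(-63))*(5 + 5*(-5)²) = (6 - 26*(-1/63))*(5 + 5*25) = (6 + 26/63)*(5 + 125) = (404/63)*130 = 52520/63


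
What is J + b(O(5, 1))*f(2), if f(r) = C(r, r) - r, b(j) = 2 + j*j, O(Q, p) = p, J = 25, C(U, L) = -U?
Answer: 13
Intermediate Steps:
b(j) = 2 + j**2
f(r) = -2*r (f(r) = -r - r = -2*r)
J + b(O(5, 1))*f(2) = 25 + (2 + 1**2)*(-2*2) = 25 + (2 + 1)*(-4) = 25 + 3*(-4) = 25 - 12 = 13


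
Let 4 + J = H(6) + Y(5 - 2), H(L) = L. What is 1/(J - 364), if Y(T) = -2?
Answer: -1/364 ≈ -0.0027473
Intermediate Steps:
J = 0 (J = -4 + (6 - 2) = -4 + 4 = 0)
1/(J - 364) = 1/(0 - 364) = 1/(-364) = -1/364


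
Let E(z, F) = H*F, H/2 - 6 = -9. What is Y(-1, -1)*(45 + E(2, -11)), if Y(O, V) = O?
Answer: -111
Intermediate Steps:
H = -6 (H = 12 + 2*(-9) = 12 - 18 = -6)
E(z, F) = -6*F
Y(-1, -1)*(45 + E(2, -11)) = -(45 - 6*(-11)) = -(45 + 66) = -1*111 = -111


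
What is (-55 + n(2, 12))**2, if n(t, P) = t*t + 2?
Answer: 2401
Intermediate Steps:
n(t, P) = 2 + t**2 (n(t, P) = t**2 + 2 = 2 + t**2)
(-55 + n(2, 12))**2 = (-55 + (2 + 2**2))**2 = (-55 + (2 + 4))**2 = (-55 + 6)**2 = (-49)**2 = 2401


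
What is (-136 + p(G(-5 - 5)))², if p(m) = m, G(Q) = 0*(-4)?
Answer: 18496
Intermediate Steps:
G(Q) = 0
(-136 + p(G(-5 - 5)))² = (-136 + 0)² = (-136)² = 18496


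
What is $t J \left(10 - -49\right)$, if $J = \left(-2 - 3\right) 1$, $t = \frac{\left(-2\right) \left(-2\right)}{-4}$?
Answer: $295$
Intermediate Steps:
$t = -1$ ($t = 4 \left(- \frac{1}{4}\right) = -1$)
$J = -5$ ($J = \left(-5\right) 1 = -5$)
$t J \left(10 - -49\right) = \left(-1\right) \left(-5\right) \left(10 - -49\right) = 5 \left(10 + 49\right) = 5 \cdot 59 = 295$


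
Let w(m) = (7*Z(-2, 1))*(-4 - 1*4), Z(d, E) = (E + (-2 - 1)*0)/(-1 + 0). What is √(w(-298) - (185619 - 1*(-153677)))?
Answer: 2*I*√84810 ≈ 582.44*I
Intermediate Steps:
Z(d, E) = -E (Z(d, E) = (E - 3*0)/(-1) = (E + 0)*(-1) = E*(-1) = -E)
w(m) = 56 (w(m) = (7*(-1*1))*(-4 - 1*4) = (7*(-1))*(-4 - 4) = -7*(-8) = 56)
√(w(-298) - (185619 - 1*(-153677))) = √(56 - (185619 - 1*(-153677))) = √(56 - (185619 + 153677)) = √(56 - 1*339296) = √(56 - 339296) = √(-339240) = 2*I*√84810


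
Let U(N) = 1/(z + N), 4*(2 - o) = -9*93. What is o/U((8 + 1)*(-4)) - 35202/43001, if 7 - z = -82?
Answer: 1925658977/172004 ≈ 11195.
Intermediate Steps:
z = 89 (z = 7 - 1*(-82) = 7 + 82 = 89)
o = 845/4 (o = 2 - (-9)*93/4 = 2 - 1/4*(-837) = 2 + 837/4 = 845/4 ≈ 211.25)
U(N) = 1/(89 + N)
o/U((8 + 1)*(-4)) - 35202/43001 = 845/(4*(1/(89 + (8 + 1)*(-4)))) - 35202/43001 = 845/(4*(1/(89 + 9*(-4)))) - 35202*1/43001 = 845/(4*(1/(89 - 36))) - 35202/43001 = 845/(4*(1/53)) - 35202/43001 = (845/4)*53 - 35202/43001 = 44785/4 - 35202/43001 = 1925658977/172004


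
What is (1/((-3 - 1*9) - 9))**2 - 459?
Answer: -202418/441 ≈ -459.00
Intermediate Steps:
(1/((-3 - 1*9) - 9))**2 - 459 = (1/((-3 - 9) - 9))**2 - 459 = (1/(-12 - 9))**2 - 459 = (1/(-21))**2 - 459 = (-1/21)**2 - 459 = 1/441 - 459 = -202418/441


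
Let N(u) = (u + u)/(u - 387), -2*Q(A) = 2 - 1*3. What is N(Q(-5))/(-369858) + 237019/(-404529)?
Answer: -11293964458898/19275822626631 ≈ -0.58591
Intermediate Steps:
Q(A) = 1/2 (Q(A) = -(2 - 1*3)/2 = -(2 - 3)/2 = -1/2*(-1) = 1/2)
N(u) = 2*u/(-387 + u) (N(u) = (2*u)/(-387 + u) = 2*u/(-387 + u))
N(Q(-5))/(-369858) + 237019/(-404529) = (2*(1/2)/(-387 + 1/2))/(-369858) + 237019/(-404529) = (2*(1/2)/(-773/2))*(-1/369858) + 237019*(-1/404529) = (2*(1/2)*(-2/773))*(-1/369858) - 237019/404529 = -2/773*(-1/369858) - 237019/404529 = 1/142950117 - 237019/404529 = -11293964458898/19275822626631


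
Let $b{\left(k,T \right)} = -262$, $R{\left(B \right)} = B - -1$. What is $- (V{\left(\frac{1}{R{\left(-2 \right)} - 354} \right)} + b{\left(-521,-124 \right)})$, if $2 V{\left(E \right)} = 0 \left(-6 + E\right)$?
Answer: $262$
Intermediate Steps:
$R{\left(B \right)} = 1 + B$ ($R{\left(B \right)} = B + 1 = 1 + B$)
$V{\left(E \right)} = 0$ ($V{\left(E \right)} = \frac{0 \left(-6 + E\right)}{2} = \frac{1}{2} \cdot 0 = 0$)
$- (V{\left(\frac{1}{R{\left(-2 \right)} - 354} \right)} + b{\left(-521,-124 \right)}) = - (0 - 262) = \left(-1\right) \left(-262\right) = 262$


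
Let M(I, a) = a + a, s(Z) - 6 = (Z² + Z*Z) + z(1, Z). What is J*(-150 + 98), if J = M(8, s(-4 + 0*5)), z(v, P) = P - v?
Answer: -3432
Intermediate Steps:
s(Z) = 5 + Z + 2*Z² (s(Z) = 6 + ((Z² + Z*Z) + (Z - 1*1)) = 6 + ((Z² + Z²) + (Z - 1)) = 6 + (2*Z² + (-1 + Z)) = 6 + (-1 + Z + 2*Z²) = 5 + Z + 2*Z²)
M(I, a) = 2*a
J = 66 (J = 2*(5 + (-4 + 0*5) + 2*(-4 + 0*5)²) = 2*(5 + (-4 + 0) + 2*(-4 + 0)²) = 2*(5 - 4 + 2*(-4)²) = 2*(5 - 4 + 2*16) = 2*(5 - 4 + 32) = 2*33 = 66)
J*(-150 + 98) = 66*(-150 + 98) = 66*(-52) = -3432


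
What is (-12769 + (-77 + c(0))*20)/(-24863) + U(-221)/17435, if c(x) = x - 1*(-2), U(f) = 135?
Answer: 50427304/86697281 ≈ 0.58165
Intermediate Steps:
c(x) = 2 + x (c(x) = x + 2 = 2 + x)
(-12769 + (-77 + c(0))*20)/(-24863) + U(-221)/17435 = (-12769 + (-77 + (2 + 0))*20)/(-24863) + 135/17435 = (-12769 + (-77 + 2)*20)*(-1/24863) + 135*(1/17435) = (-12769 - 75*20)*(-1/24863) + 27/3487 = (-12769 - 1500)*(-1/24863) + 27/3487 = -14269*(-1/24863) + 27/3487 = 14269/24863 + 27/3487 = 50427304/86697281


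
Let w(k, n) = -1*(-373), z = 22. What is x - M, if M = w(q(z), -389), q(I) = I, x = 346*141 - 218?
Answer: 48195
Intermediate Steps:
x = 48568 (x = 48786 - 218 = 48568)
w(k, n) = 373
M = 373
x - M = 48568 - 1*373 = 48568 - 373 = 48195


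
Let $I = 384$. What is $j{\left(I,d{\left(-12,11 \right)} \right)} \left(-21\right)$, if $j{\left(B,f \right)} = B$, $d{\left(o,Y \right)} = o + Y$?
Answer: $-8064$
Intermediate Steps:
$d{\left(o,Y \right)} = Y + o$
$j{\left(I,d{\left(-12,11 \right)} \right)} \left(-21\right) = 384 \left(-21\right) = -8064$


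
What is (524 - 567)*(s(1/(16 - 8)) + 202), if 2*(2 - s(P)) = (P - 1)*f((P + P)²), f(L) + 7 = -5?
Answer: -34185/4 ≈ -8546.3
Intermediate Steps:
f(L) = -12 (f(L) = -7 - 5 = -12)
s(P) = -4 + 6*P (s(P) = 2 - (P - 1)*(-12)/2 = 2 - (-1 + P)*(-12)/2 = 2 - (12 - 12*P)/2 = 2 + (-6 + 6*P) = -4 + 6*P)
(524 - 567)*(s(1/(16 - 8)) + 202) = (524 - 567)*((-4 + 6/(16 - 8)) + 202) = -43*((-4 + 6/8) + 202) = -43*((-4 + 6*(⅛)) + 202) = -43*((-4 + ¾) + 202) = -43*(-13/4 + 202) = -43*795/4 = -34185/4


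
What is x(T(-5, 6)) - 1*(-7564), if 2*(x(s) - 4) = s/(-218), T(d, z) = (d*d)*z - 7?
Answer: 3299505/436 ≈ 7567.7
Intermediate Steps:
T(d, z) = -7 + z*d**2 (T(d, z) = d**2*z - 7 = z*d**2 - 7 = -7 + z*d**2)
x(s) = 4 - s/436 (x(s) = 4 + (s/(-218))/2 = 4 + (s*(-1/218))/2 = 4 + (-s/218)/2 = 4 - s/436)
x(T(-5, 6)) - 1*(-7564) = (4 - (-7 + 6*(-5)**2)/436) - 1*(-7564) = (4 - (-7 + 6*25)/436) + 7564 = (4 - (-7 + 150)/436) + 7564 = (4 - 1/436*143) + 7564 = (4 - 143/436) + 7564 = 1601/436 + 7564 = 3299505/436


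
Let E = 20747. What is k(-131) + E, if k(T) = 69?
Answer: 20816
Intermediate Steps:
k(-131) + E = 69 + 20747 = 20816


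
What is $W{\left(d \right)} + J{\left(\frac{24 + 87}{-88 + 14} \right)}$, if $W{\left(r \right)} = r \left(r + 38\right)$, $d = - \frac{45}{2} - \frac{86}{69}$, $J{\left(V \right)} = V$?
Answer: $- \frac{6474425}{19044} \approx -339.97$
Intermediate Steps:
$d = - \frac{3277}{138}$ ($d = \left(-45\right) \frac{1}{2} - \frac{86}{69} = - \frac{45}{2} - \frac{86}{69} = - \frac{3277}{138} \approx -23.746$)
$W{\left(r \right)} = r \left(38 + r\right)$
$W{\left(d \right)} + J{\left(\frac{24 + 87}{-88 + 14} \right)} = - \frac{3277 \left(38 - \frac{3277}{138}\right)}{138} + \frac{24 + 87}{-88 + 14} = \left(- \frac{3277}{138}\right) \frac{1967}{138} + \frac{111}{-74} = - \frac{6445859}{19044} + 111 \left(- \frac{1}{74}\right) = - \frac{6445859}{19044} - \frac{3}{2} = - \frac{6474425}{19044}$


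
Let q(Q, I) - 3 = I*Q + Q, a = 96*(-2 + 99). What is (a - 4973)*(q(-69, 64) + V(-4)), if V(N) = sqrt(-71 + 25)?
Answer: -19447398 + 4339*I*sqrt(46) ≈ -1.9447e+7 + 29429.0*I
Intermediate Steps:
a = 9312 (a = 96*97 = 9312)
V(N) = I*sqrt(46) (V(N) = sqrt(-46) = I*sqrt(46))
q(Q, I) = 3 + Q + I*Q (q(Q, I) = 3 + (I*Q + Q) = 3 + (Q + I*Q) = 3 + Q + I*Q)
(a - 4973)*(q(-69, 64) + V(-4)) = (9312 - 4973)*((3 - 69 + 64*(-69)) + I*sqrt(46)) = 4339*((3 - 69 - 4416) + I*sqrt(46)) = 4339*(-4482 + I*sqrt(46)) = -19447398 + 4339*I*sqrt(46)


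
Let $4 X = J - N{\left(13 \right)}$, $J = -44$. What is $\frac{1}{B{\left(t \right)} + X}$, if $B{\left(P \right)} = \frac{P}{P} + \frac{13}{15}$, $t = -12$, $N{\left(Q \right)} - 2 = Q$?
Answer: $- \frac{60}{773} \approx -0.07762$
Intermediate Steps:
$N{\left(Q \right)} = 2 + Q$
$B{\left(P \right)} = \frac{28}{15}$ ($B{\left(P \right)} = 1 + 13 \cdot \frac{1}{15} = 1 + \frac{13}{15} = \frac{28}{15}$)
$X = - \frac{59}{4}$ ($X = \frac{-44 - \left(2 + 13\right)}{4} = \frac{-44 - 15}{4} = \frac{1}{4} \left(-59\right) = - \frac{59}{4} \approx -14.75$)
$\frac{1}{B{\left(t \right)} + X} = \frac{1}{\frac{28}{15} - \frac{59}{4}} = \frac{1}{- \frac{773}{60}} = - \frac{60}{773}$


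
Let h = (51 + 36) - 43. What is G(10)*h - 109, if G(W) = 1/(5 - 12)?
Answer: -807/7 ≈ -115.29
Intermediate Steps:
G(W) = -⅐ (G(W) = 1/(-7) = -⅐)
h = 44 (h = 87 - 43 = 44)
G(10)*h - 109 = -⅐*44 - 109 = -44/7 - 109 = -807/7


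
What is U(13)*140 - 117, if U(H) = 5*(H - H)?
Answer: -117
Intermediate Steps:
U(H) = 0 (U(H) = 5*0 = 0)
U(13)*140 - 117 = 0*140 - 117 = 0 - 117 = -117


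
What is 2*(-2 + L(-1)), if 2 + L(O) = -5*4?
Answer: -48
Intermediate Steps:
L(O) = -22 (L(O) = -2 - 5*4 = -2 - 20 = -22)
2*(-2 + L(-1)) = 2*(-2 - 22) = 2*(-24) = -48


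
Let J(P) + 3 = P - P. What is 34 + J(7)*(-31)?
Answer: 127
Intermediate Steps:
J(P) = -3 (J(P) = -3 + (P - P) = -3 + 0 = -3)
34 + J(7)*(-31) = 34 - 3*(-31) = 34 + 93 = 127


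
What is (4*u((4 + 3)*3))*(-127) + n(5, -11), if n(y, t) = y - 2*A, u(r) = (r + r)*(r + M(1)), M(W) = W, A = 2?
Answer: -469391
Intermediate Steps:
u(r) = 2*r*(1 + r) (u(r) = (r + r)*(r + 1) = (2*r)*(1 + r) = 2*r*(1 + r))
n(y, t) = -4 + y (n(y, t) = y - 2*2 = y - 4 = -4 + y)
(4*u((4 + 3)*3))*(-127) + n(5, -11) = (4*(2*((4 + 3)*3)*(1 + (4 + 3)*3)))*(-127) + (-4 + 5) = (4*(2*(7*3)*(1 + 7*3)))*(-127) + 1 = (4*(2*21*(1 + 21)))*(-127) + 1 = (4*(2*21*22))*(-127) + 1 = (4*924)*(-127) + 1 = 3696*(-127) + 1 = -469392 + 1 = -469391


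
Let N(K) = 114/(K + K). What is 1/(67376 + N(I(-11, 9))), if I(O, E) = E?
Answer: 3/202147 ≈ 1.4841e-5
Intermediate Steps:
N(K) = 57/K (N(K) = 114/((2*K)) = 114*(1/(2*K)) = 57/K)
1/(67376 + N(I(-11, 9))) = 1/(67376 + 57/9) = 1/(67376 + 57*(1/9)) = 1/(67376 + 19/3) = 1/(202147/3) = 3/202147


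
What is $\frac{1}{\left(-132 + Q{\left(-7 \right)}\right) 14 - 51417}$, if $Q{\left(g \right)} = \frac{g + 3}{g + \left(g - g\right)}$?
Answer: $- \frac{1}{53257} \approx -1.8777 \cdot 10^{-5}$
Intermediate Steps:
$Q{\left(g \right)} = \frac{3 + g}{g}$ ($Q{\left(g \right)} = \frac{3 + g}{g + 0} = \frac{3 + g}{g}$)
$\frac{1}{\left(-132 + Q{\left(-7 \right)}\right) 14 - 51417} = \frac{1}{\left(-132 + \frac{3 - 7}{-7}\right) 14 - 51417} = \frac{1}{\left(-132 - - \frac{4}{7}\right) 14 - 51417} = \frac{1}{\left(-132 + \frac{4}{7}\right) 14 - 51417} = \frac{1}{\left(- \frac{920}{7}\right) 14 - 51417} = \frac{1}{-1840 - 51417} = \frac{1}{-53257} = - \frac{1}{53257}$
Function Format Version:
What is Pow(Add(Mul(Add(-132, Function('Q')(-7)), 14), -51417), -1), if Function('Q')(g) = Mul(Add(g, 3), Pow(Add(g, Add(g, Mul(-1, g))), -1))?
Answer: Rational(-1, 53257) ≈ -1.8777e-5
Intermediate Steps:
Function('Q')(g) = Mul(Pow(g, -1), Add(3, g)) (Function('Q')(g) = Mul(Add(3, g), Pow(Add(g, 0), -1)) = Mul(Add(3, g), Pow(g, -1)) = Mul(Pow(g, -1), Add(3, g)))
Pow(Add(Mul(Add(-132, Function('Q')(-7)), 14), -51417), -1) = Pow(Add(Mul(Add(-132, Mul(Pow(-7, -1), Add(3, -7))), 14), -51417), -1) = Pow(Add(Mul(Add(-132, Mul(Rational(-1, 7), -4)), 14), -51417), -1) = Pow(Add(Mul(Add(-132, Rational(4, 7)), 14), -51417), -1) = Pow(Add(Mul(Rational(-920, 7), 14), -51417), -1) = Pow(Add(-1840, -51417), -1) = Pow(-53257, -1) = Rational(-1, 53257)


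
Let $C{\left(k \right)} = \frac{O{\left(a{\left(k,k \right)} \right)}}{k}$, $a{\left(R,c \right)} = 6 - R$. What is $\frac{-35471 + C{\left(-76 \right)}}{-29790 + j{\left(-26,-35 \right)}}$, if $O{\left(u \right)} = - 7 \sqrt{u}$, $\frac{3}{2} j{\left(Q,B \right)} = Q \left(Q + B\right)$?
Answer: $\frac{106413}{86198} - \frac{3 \sqrt{82}}{935864} \approx 1.2345$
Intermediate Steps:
$j{\left(Q,B \right)} = \frac{2 Q \left(B + Q\right)}{3}$ ($j{\left(Q,B \right)} = \frac{2 Q \left(Q + B\right)}{3} = \frac{2 Q \left(B + Q\right)}{3}$)
$C{\left(k \right)} = - \frac{7 \sqrt{6 - k}}{k}$ ($C{\left(k \right)} = \frac{\left(-7\right) \sqrt{6 - k}}{k} = - \frac{7 \sqrt{6 - k}}{k}$)
$\frac{-35471 + C{\left(-76 \right)}}{-29790 + j{\left(-26,-35 \right)}} = \frac{-35471 - \frac{7 \sqrt{6 - -76}}{-76}}{-29790 + \frac{2}{3} \left(-26\right) \left(-35 - 26\right)} = \frac{-35471 - - \frac{7 \sqrt{6 + 76}}{76}}{-29790 + \frac{2}{3} \left(-26\right) \left(-61\right)} = \frac{-35471 - - \frac{7 \sqrt{82}}{76}}{-29790 + \frac{3172}{3}} = \frac{-35471 + \frac{7 \sqrt{82}}{76}}{- \frac{86198}{3}} = \left(-35471 + \frac{7 \sqrt{82}}{76}\right) \left(- \frac{3}{86198}\right) = \frac{106413}{86198} - \frac{3 \sqrt{82}}{935864}$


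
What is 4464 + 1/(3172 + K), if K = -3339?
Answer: 745487/167 ≈ 4464.0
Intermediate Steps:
4464 + 1/(3172 + K) = 4464 + 1/(3172 - 3339) = 4464 + 1/(-167) = 4464 - 1/167 = 745487/167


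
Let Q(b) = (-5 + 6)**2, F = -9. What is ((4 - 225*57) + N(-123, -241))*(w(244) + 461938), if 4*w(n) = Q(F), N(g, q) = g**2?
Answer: 1066153481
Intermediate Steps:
Q(b) = 1 (Q(b) = 1**2 = 1)
w(n) = 1/4 (w(n) = (1/4)*1 = 1/4)
((4 - 225*57) + N(-123, -241))*(w(244) + 461938) = ((4 - 225*57) + (-123)**2)*(1/4 + 461938) = ((4 - 12825) + 15129)*(1847753/4) = (-12821 + 15129)*(1847753/4) = 2308*(1847753/4) = 1066153481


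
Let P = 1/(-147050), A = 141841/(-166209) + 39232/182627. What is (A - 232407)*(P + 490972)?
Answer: -50932110606853106955399668/446359261587315 ≈ -1.1411e+11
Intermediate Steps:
A = -19383284819/30354251043 (A = 141841*(-1/166209) + 39232*(1/182627) = -141841/166209 + 39232/182627 = -19383284819/30354251043 ≈ -0.63857)
P = -1/147050 ≈ -6.8004e-6
(A - 232407)*(P + 490972) = (-19383284819/30354251043 - 232407)*(-1/147050 + 490972) = -7054559805435320/30354251043*72197432599/147050 = -50932110606853106955399668/446359261587315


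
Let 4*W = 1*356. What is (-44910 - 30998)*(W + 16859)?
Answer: -1286488784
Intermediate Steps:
W = 89 (W = (1*356)/4 = (1/4)*356 = 89)
(-44910 - 30998)*(W + 16859) = (-44910 - 30998)*(89 + 16859) = -75908*16948 = -1286488784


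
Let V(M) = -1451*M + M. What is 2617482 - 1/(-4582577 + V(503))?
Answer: 13903873307815/5311927 ≈ 2.6175e+6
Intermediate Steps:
V(M) = -1450*M
2617482 - 1/(-4582577 + V(503)) = 2617482 - 1/(-4582577 - 1450*503) = 2617482 - 1/(-4582577 - 729350) = 2617482 - 1/(-5311927) = 2617482 - 1*(-1/5311927) = 2617482 + 1/5311927 = 13903873307815/5311927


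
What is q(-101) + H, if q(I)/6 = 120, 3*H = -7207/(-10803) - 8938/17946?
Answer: 69798892948/96935319 ≈ 720.06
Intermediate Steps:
H = 5463268/96935319 (H = (-7207/(-10803) - 8938/17946)/3 = (-7207*(-1/10803) - 8938*1/17946)/3 = (7207/10803 - 4469/8973)/3 = (1/3)*(5463268/32311773) = 5463268/96935319 ≈ 0.056360)
q(I) = 720 (q(I) = 6*120 = 720)
q(-101) + H = 720 + 5463268/96935319 = 69798892948/96935319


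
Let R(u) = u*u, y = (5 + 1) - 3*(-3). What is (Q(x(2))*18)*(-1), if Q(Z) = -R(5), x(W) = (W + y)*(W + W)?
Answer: 450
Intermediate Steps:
y = 15 (y = 6 + 9 = 15)
R(u) = u²
x(W) = 2*W*(15 + W) (x(W) = (W + 15)*(W + W) = (15 + W)*(2*W) = 2*W*(15 + W))
Q(Z) = -25 (Q(Z) = -1*5² = -1*25 = -25)
(Q(x(2))*18)*(-1) = -25*18*(-1) = -450*(-1) = 450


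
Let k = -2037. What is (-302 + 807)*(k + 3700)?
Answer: 839815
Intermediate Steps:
(-302 + 807)*(k + 3700) = (-302 + 807)*(-2037 + 3700) = 505*1663 = 839815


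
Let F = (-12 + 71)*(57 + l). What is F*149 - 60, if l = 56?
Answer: 993323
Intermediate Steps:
F = 6667 (F = (-12 + 71)*(57 + 56) = 59*113 = 6667)
F*149 - 60 = 6667*149 - 60 = 993383 - 60 = 993323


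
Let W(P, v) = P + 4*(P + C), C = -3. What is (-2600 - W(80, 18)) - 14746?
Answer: -17734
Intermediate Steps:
W(P, v) = -12 + 5*P (W(P, v) = P + 4*(P - 3) = P + 4*(-3 + P) = P + (-12 + 4*P) = -12 + 5*P)
(-2600 - W(80, 18)) - 14746 = (-2600 - (-12 + 5*80)) - 14746 = (-2600 - (-12 + 400)) - 14746 = (-2600 - 1*388) - 14746 = (-2600 - 388) - 14746 = -2988 - 14746 = -17734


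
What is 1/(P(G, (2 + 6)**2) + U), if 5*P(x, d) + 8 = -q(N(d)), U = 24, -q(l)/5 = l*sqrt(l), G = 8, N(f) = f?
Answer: 5/2672 ≈ 0.0018713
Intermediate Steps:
q(l) = -5*l**(3/2) (q(l) = -5*l*sqrt(l) = -5*l**(3/2))
P(x, d) = -8/5 + d**(3/2) (P(x, d) = -8/5 + (-(-5)*d**(3/2))/5 = -8/5 + (5*d**(3/2))/5 = -8/5 + d**(3/2))
1/(P(G, (2 + 6)**2) + U) = 1/((-8/5 + ((2 + 6)**2)**(3/2)) + 24) = 1/((-8/5 + (8**2)**(3/2)) + 24) = 1/((-8/5 + 64**(3/2)) + 24) = 1/((-8/5 + 512) + 24) = 1/(2552/5 + 24) = 1/(2672/5) = 5/2672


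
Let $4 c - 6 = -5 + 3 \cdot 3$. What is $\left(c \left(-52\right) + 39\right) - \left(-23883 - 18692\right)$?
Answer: $42484$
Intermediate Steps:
$c = \frac{5}{2}$ ($c = \frac{3}{2} + \frac{-5 + 3 \cdot 3}{4} = \frac{3}{2} + \frac{-5 + 9}{4} = \frac{3}{2} + \frac{1}{4} \cdot 4 = \frac{3}{2} + 1 = \frac{5}{2} \approx 2.5$)
$\left(c \left(-52\right) + 39\right) - \left(-23883 - 18692\right) = \left(\frac{5}{2} \left(-52\right) + 39\right) - \left(-23883 - 18692\right) = \left(-130 + 39\right) - -42575 = -91 + 42575 = 42484$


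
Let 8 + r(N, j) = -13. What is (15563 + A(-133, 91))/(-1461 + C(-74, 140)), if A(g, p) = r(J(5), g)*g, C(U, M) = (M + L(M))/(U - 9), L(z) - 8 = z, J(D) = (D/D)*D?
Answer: -1523548/121551 ≈ -12.534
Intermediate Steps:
J(D) = D (J(D) = 1*D = D)
r(N, j) = -21 (r(N, j) = -8 - 13 = -21)
L(z) = 8 + z
C(U, M) = (8 + 2*M)/(-9 + U) (C(U, M) = (M + (8 + M))/(U - 9) = (8 + 2*M)/(-9 + U))
A(g, p) = -21*g
(15563 + A(-133, 91))/(-1461 + C(-74, 140)) = (15563 - 21*(-133))/(-1461 + 2*(4 + 140)/(-9 - 74)) = (15563 + 2793)/(-1461 + 2*144/(-83)) = 18356/(-1461 + 2*(-1/83)*144) = 18356/(-1461 - 288/83) = 18356/(-121551/83) = 18356*(-83/121551) = -1523548/121551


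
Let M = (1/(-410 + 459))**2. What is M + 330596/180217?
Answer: 793941213/432701017 ≈ 1.8349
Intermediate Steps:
M = 1/2401 (M = (1/49)**2 = 1/2401 ≈ 0.00041649)
M + 330596/180217 = 1/2401 + 330596/180217 = 793941213/432701017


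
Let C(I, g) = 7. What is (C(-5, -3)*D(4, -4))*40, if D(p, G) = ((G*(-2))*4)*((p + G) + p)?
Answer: 35840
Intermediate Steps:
D(p, G) = -8*G*(G + 2*p) (D(p, G) = (-2*G*4)*((G + p) + p) = (-8*G)*(G + 2*p) = -8*G*(G + 2*p))
(C(-5, -3)*D(4, -4))*40 = (7*(-8*(-4)*(-4 + 2*4)))*40 = (7*(-8*(-4)*(-4 + 8)))*40 = (7*(-8*(-4)*4))*40 = (7*128)*40 = 896*40 = 35840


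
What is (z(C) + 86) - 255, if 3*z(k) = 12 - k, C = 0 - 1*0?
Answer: -165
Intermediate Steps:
C = 0 (C = 0 + 0 = 0)
z(k) = 4 - k/3 (z(k) = (12 - k)/3 = 4 - k/3)
(z(C) + 86) - 255 = ((4 - ⅓*0) + 86) - 255 = ((4 + 0) + 86) - 255 = (4 + 86) - 255 = 90 - 255 = -165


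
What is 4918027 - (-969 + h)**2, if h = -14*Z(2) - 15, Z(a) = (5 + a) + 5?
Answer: 3590923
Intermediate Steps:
Z(a) = 10 + a
h = -183 (h = -14*(10 + 2) - 15 = -14*12 - 15 = -168 - 15 = -183)
4918027 - (-969 + h)**2 = 4918027 - (-969 - 183)**2 = 4918027 - 1*(-1152)**2 = 4918027 - 1*1327104 = 4918027 - 1327104 = 3590923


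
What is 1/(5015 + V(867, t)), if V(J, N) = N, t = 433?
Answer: 1/5448 ≈ 0.00018355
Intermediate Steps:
1/(5015 + V(867, t)) = 1/(5015 + 433) = 1/5448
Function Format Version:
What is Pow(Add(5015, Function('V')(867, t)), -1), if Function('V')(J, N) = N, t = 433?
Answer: Rational(1, 5448) ≈ 0.00018355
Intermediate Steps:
Pow(Add(5015, Function('V')(867, t)), -1) = Pow(Add(5015, 433), -1) = Pow(5448, -1) = Rational(1, 5448)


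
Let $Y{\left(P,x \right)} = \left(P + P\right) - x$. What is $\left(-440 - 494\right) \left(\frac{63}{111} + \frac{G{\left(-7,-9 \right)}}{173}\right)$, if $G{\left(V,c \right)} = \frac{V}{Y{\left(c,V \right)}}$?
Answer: $- \frac{37567348}{70411} \approx -533.54$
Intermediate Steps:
$Y{\left(P,x \right)} = - x + 2 P$ ($Y{\left(P,x \right)} = 2 P - x = - x + 2 P$)
$G{\left(V,c \right)} = \frac{V}{- V + 2 c}$
$\left(-440 - 494\right) \left(\frac{63}{111} + \frac{G{\left(-7,-9 \right)}}{173}\right) = \left(-440 - 494\right) \left(\frac{63}{111} + \frac{\left(-7\right) \frac{1}{\left(-1\right) \left(-7\right) + 2 \left(-9\right)}}{173}\right) = - 934 \left(63 \cdot \frac{1}{111} + - \frac{7}{7 - 18} \cdot \frac{1}{173}\right) = - 934 \left(\frac{21}{37} + - \frac{7}{-11} \cdot \frac{1}{173}\right) = - 934 \left(\frac{21}{37} + \left(-7\right) \left(- \frac{1}{11}\right) \frac{1}{173}\right) = - 934 \left(\frac{21}{37} + \frac{7}{11} \cdot \frac{1}{173}\right) = - 934 \left(\frac{21}{37} + \frac{7}{1903}\right) = \left(-934\right) \frac{40222}{70411} = - \frac{37567348}{70411}$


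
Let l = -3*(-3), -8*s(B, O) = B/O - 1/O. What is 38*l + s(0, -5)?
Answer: 13679/40 ≈ 341.98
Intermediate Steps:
s(B, O) = 1/(8*O) - B/(8*O) (s(B, O) = -(B/O - 1/O)/8 = -(-1/O + B/O)/8 = 1/(8*O) - B/(8*O))
l = 9
38*l + s(0, -5) = 38*9 + (⅛)*(1 - 1*0)/(-5) = 342 + (⅛)*(-⅕)*(1 + 0) = 342 + (⅛)*(-⅕)*1 = 342 - 1/40 = 13679/40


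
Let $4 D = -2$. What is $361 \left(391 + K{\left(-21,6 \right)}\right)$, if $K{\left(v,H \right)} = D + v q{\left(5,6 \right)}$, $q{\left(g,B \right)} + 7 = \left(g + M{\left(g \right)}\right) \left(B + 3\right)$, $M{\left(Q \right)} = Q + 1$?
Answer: $- \frac{1112963}{2} \approx -5.5648 \cdot 10^{5}$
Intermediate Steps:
$D = - \frac{1}{2}$ ($D = \frac{1}{4} \left(-2\right) = - \frac{1}{2} \approx -0.5$)
$M{\left(Q \right)} = 1 + Q$
$q{\left(g,B \right)} = -7 + \left(1 + 2 g\right) \left(3 + B\right)$ ($q{\left(g,B \right)} = -7 + \left(g + \left(1 + g\right)\right) \left(B + 3\right) = -7 + \left(1 + 2 g\right) \left(3 + B\right)$)
$K{\left(v,H \right)} = - \frac{1}{2} + 92 v$ ($K{\left(v,H \right)} = - \frac{1}{2} + v \left(-4 + 6 + 6 \cdot 5 + 2 \cdot 6 \cdot 5\right) = - \frac{1}{2} + v \left(-4 + 6 + 30 + 60\right) = - \frac{1}{2} + v 92 = - \frac{1}{2} + 92 v$)
$361 \left(391 + K{\left(-21,6 \right)}\right) = 361 \left(391 + \left(- \frac{1}{2} + 92 \left(-21\right)\right)\right) = 361 \left(391 - \frac{3865}{2}\right) = 361 \left(- \frac{3083}{2}\right) = - \frac{1112963}{2}$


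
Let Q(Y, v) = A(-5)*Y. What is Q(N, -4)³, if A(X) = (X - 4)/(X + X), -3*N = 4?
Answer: -216/125 ≈ -1.7280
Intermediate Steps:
N = -4/3 (N = -⅓*4 = -4/3 ≈ -1.3333)
A(X) = (-4 + X)/(2*X) (A(X) = (-4 + X)/((2*X)) = (-4 + X)*(1/(2*X)) = (-4 + X)/(2*X))
Q(Y, v) = 9*Y/10 (Q(Y, v) = ((½)*(-4 - 5)/(-5))*Y = ((½)*(-⅕)*(-9))*Y = 9*Y/10)
Q(N, -4)³ = ((9/10)*(-4/3))³ = (-6/5)³ = -216/125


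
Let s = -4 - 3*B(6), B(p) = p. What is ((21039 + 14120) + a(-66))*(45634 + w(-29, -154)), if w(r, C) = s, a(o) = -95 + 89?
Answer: 1603398636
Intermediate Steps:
a(o) = -6
s = -22 (s = -4 - 3*6 = -4 - 18 = -22)
w(r, C) = -22
((21039 + 14120) + a(-66))*(45634 + w(-29, -154)) = ((21039 + 14120) - 6)*(45634 - 22) = (35159 - 6)*45612 = 35153*45612 = 1603398636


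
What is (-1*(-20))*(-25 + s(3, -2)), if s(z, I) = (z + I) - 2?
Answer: -520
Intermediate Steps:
s(z, I) = -2 + I + z (s(z, I) = (I + z) - 2 = -2 + I + z)
(-1*(-20))*(-25 + s(3, -2)) = (-1*(-20))*(-25 + (-2 - 2 + 3)) = 20*(-25 - 1) = 20*(-26) = -520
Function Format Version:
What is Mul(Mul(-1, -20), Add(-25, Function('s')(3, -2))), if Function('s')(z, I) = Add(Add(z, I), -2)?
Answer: -520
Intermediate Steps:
Function('s')(z, I) = Add(-2, I, z) (Function('s')(z, I) = Add(Add(I, z), -2) = Add(-2, I, z))
Mul(Mul(-1, -20), Add(-25, Function('s')(3, -2))) = Mul(Mul(-1, -20), Add(-25, Add(-2, -2, 3))) = Mul(20, Add(-25, -1)) = Mul(20, -26) = -520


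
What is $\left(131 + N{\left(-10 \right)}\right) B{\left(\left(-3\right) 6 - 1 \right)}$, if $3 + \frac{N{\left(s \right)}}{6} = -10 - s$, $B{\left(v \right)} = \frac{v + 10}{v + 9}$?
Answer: $\frac{1017}{10} \approx 101.7$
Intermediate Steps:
$B{\left(v \right)} = \frac{10 + v}{9 + v}$
$N{\left(s \right)} = -78 - 6 s$ ($N{\left(s \right)} = -18 + 6 \left(-10 - s\right) = -18 - \left(60 + 6 s\right) = -78 - 6 s$)
$\left(131 + N{\left(-10 \right)}\right) B{\left(\left(-3\right) 6 - 1 \right)} = \left(131 - 18\right) \frac{10 - 19}{9 - 19} = 113 \frac{1}{-10} \left(-9\right) = 113 \left(\left(- \frac{1}{10}\right) \left(-9\right)\right) = 113 \cdot \frac{9}{10} = \frac{1017}{10}$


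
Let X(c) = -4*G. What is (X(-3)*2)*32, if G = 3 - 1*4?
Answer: 256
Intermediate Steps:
G = -1 (G = 3 - 4 = -1)
X(c) = 4 (X(c) = -4*(-1) = 4)
(X(-3)*2)*32 = (4*2)*32 = 8*32 = 256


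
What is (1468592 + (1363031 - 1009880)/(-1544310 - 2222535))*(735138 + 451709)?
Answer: 2188529283430847461/1255615 ≈ 1.7430e+12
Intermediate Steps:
(1468592 + (1363031 - 1009880)/(-1544310 - 2222535))*(735138 + 451709) = (1468592 + 353151/(-3766845))*1186847 = (1468592 + 353151*(-1/3766845))*1186847 = (1468592 - 117717/1255615)*1186847 = (1843986026363/1255615)*1186847 = 2188529283430847461/1255615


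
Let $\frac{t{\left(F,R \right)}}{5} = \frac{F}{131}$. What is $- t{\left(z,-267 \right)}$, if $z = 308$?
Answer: $- \frac{1540}{131} \approx -11.756$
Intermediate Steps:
$t{\left(F,R \right)} = \frac{5 F}{131}$ ($t{\left(F,R \right)} = 5 \frac{F}{131} = \frac{5 F}{131}$)
$- t{\left(z,-267 \right)} = - \frac{5 \cdot 308}{131} = \left(-1\right) \frac{1540}{131} = - \frac{1540}{131}$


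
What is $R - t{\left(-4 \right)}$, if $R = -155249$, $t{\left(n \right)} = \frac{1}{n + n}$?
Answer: $- \frac{1241991}{8} \approx -1.5525 \cdot 10^{5}$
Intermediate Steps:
$t{\left(n \right)} = \frac{1}{2 n}$
$R - t{\left(-4 \right)} = -155249 - \frac{1}{2 \left(-4\right)} = -155249 - \frac{1}{2} \left(- \frac{1}{4}\right) = -155249 - - \frac{1}{8} = -155249 + \frac{1}{8} = - \frac{1241991}{8}$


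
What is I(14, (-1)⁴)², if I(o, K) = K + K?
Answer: 4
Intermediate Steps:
I(o, K) = 2*K
I(14, (-1)⁴)² = (2*(-1)⁴)² = (2*1)² = 2² = 4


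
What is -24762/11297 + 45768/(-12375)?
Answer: -24953662/4236375 ≈ -5.8903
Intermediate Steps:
-24762/11297 + 45768/(-12375) = -24762*1/11297 + 45768*(-1/12375) = -24762/11297 - 15256/4125 = -24953662/4236375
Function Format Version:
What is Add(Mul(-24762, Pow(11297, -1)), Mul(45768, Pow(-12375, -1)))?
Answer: Rational(-24953662, 4236375) ≈ -5.8903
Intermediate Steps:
Add(Mul(-24762, Pow(11297, -1)), Mul(45768, Pow(-12375, -1))) = Add(Mul(-24762, Rational(1, 11297)), Mul(45768, Rational(-1, 12375))) = Add(Rational(-24762, 11297), Rational(-15256, 4125)) = Rational(-24953662, 4236375)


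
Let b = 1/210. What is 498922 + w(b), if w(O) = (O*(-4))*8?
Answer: 52386794/105 ≈ 4.9892e+5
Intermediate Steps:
b = 1/210 ≈ 0.0047619
w(O) = -32*O (w(O) = -4*O*8 = -32*O)
498922 + w(b) = 498922 - 32*1/210 = 498922 - 16/105 = 52386794/105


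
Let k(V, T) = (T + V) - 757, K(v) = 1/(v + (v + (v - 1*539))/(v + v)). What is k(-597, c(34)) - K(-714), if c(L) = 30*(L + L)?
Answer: 99727454/145375 ≈ 686.00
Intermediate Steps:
c(L) = 60*L (c(L) = 30*(2*L) = 60*L)
K(v) = 1/(v + (-539 + 2*v)/(2*v)) (K(v) = 1/(v + (v + (v - 539))/((2*v))) = 1/(v + (v + (-539 + v))*(1/(2*v))) = 1/(v + (-539 + 2*v)*(1/(2*v))) = 1/(v + (-539 + 2*v)/(2*v)))
k(V, T) = -757 + T + V
k(-597, c(34)) - K(-714) = (-757 + 60*34 - 597) - 2*(-714)/(-539 + 2*(-714) + 2*(-714)²) = (-757 + 2040 - 597) - 2*(-714)/(-539 - 1428 + 2*509796) = 686 - 2*(-714)/(-539 - 1428 + 1019592) = 686 - 2*(-714)/1017625 = 686 - 1*(-204/145375) = 686 + 204/145375 = 99727454/145375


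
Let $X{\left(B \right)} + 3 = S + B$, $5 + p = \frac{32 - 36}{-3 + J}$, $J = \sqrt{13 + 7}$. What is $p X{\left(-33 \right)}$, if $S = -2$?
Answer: $\frac{2546}{11} + \frac{304 \sqrt{5}}{11} \approx 293.25$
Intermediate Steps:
$J = 2 \sqrt{5}$ ($J = \sqrt{20} = 2 \sqrt{5} \approx 4.4721$)
$p = -5 - \frac{4}{-3 + 2 \sqrt{5}}$ ($p = -5 + \frac{32 - 36}{-3 + 2 \sqrt{5}} = -5 - \frac{4}{-3 + 2 \sqrt{5}} \approx -7.7171$)
$X{\left(B \right)} = -5 + B$ ($X{\left(B \right)} = -3 + \left(-2 + B\right) = -5 + B$)
$p X{\left(-33 \right)} = \left(- \frac{67}{11} - \frac{8 \sqrt{5}}{11}\right) \left(-5 - 33\right) = \left(- \frac{67}{11} - \frac{8 \sqrt{5}}{11}\right) \left(-38\right) = \frac{2546}{11} + \frac{304 \sqrt{5}}{11}$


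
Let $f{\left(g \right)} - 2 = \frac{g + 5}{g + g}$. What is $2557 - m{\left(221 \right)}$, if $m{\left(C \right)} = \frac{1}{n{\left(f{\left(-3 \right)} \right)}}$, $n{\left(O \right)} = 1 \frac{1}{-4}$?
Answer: $2561$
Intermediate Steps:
$f{\left(g \right)} = 2 + \frac{5 + g}{2 g}$ ($f{\left(g \right)} = 2 + \frac{g + 5}{g + g} = 2 + \frac{5 + g}{2 g}$)
$n{\left(O \right)} = - \frac{1}{4}$ ($n{\left(O \right)} = 1 \left(- \frac{1}{4}\right) = - \frac{1}{4}$)
$m{\left(C \right)} = -4$ ($m{\left(C \right)} = \frac{1}{- \frac{1}{4}} = -4$)
$2557 - m{\left(221 \right)} = 2557 - -4 = 2557 + 4 = 2561$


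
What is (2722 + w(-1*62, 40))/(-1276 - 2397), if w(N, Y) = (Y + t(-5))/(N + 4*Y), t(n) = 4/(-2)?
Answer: -133397/179977 ≈ -0.74119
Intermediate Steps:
t(n) = -2 (t(n) = 4*(-1/2) = -2)
w(N, Y) = (-2 + Y)/(N + 4*Y) (w(N, Y) = (Y - 2)/(N + 4*Y) = (-2 + Y)/(N + 4*Y))
(2722 + w(-1*62, 40))/(-1276 - 2397) = (2722 + (-2 + 40)/(-1*62 + 4*40))/(-1276 - 2397) = (2722 + 38/(-62 + 160))/(-3673) = (2722 + 38/98)*(-1/3673) = (2722 + (1/98)*38)*(-1/3673) = (2722 + 19/49)*(-1/3673) = (133397/49)*(-1/3673) = -133397/179977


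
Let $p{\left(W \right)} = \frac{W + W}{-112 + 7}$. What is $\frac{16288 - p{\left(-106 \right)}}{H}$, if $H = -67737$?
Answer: $- \frac{1710028}{7112385} \approx -0.24043$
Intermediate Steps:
$p{\left(W \right)} = - \frac{2 W}{105}$ ($p{\left(W \right)} = \frac{2 W}{-105} = 2 W \left(- \frac{1}{105}\right) = - \frac{2 W}{105}$)
$\frac{16288 - p{\left(-106 \right)}}{H} = \frac{16288 - \left(- \frac{2}{105}\right) \left(-106\right)}{-67737} = \left(16288 - \frac{212}{105}\right) \left(- \frac{1}{67737}\right) = \frac{1710028}{105} \left(- \frac{1}{67737}\right) = - \frac{1710028}{7112385}$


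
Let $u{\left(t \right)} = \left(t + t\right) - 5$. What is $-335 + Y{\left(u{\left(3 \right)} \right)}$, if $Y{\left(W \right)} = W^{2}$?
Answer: $-334$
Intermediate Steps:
$u{\left(t \right)} = -5 + 2 t$ ($u{\left(t \right)} = 2 t - 5 = -5 + 2 t$)
$-335 + Y{\left(u{\left(3 \right)} \right)} = -335 + \left(-5 + 2 \cdot 3\right)^{2} = -335 + \left(-5 + 6\right)^{2} = -335 + 1^{2} = -335 + 1 = -334$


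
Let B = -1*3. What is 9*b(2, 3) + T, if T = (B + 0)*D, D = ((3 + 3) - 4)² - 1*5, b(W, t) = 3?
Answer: 30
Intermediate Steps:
B = -3
D = -1 (D = (6 - 4)² - 5 = 2² - 5 = 4 - 5 = -1)
T = 3 (T = (-3 + 0)*(-1) = -3*(-1) = 3)
9*b(2, 3) + T = 9*3 + 3 = 27 + 3 = 30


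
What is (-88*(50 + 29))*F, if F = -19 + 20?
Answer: -6952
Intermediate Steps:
F = 1
(-88*(50 + 29))*F = -88*(50 + 29)*1 = -88*79*1 = -6952*1 = -6952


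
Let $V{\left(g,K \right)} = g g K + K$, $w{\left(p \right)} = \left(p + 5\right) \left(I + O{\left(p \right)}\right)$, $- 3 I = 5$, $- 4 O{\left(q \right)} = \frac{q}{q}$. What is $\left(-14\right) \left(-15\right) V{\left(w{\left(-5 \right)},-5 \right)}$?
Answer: $-1050$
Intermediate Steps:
$O{\left(q \right)} = - \frac{1}{4}$ ($O{\left(q \right)} = - \frac{q \frac{1}{q}}{4} = \left(- \frac{1}{4}\right) 1 = - \frac{1}{4}$)
$I = - \frac{5}{3}$ ($I = \left(- \frac{1}{3}\right) 5 = - \frac{5}{3} \approx -1.6667$)
$w{\left(p \right)} = - \frac{115}{12} - \frac{23 p}{12}$ ($w{\left(p \right)} = \left(p + 5\right) \left(- \frac{5}{3} - \frac{1}{4}\right) = \left(5 + p\right) \left(- \frac{23}{12}\right) = - \frac{115}{12} - \frac{23 p}{12}$)
$V{\left(g,K \right)} = K + K g^{2}$ ($V{\left(g,K \right)} = g^{2} K + K = K g^{2} + K = K + K g^{2}$)
$\left(-14\right) \left(-15\right) V{\left(w{\left(-5 \right)},-5 \right)} = \left(-14\right) \left(-15\right) \left(- 5 \left(1 + \left(- \frac{115}{12} - - \frac{115}{12}\right)^{2}\right)\right) = 210 \left(- 5 \left(1 + \left(- \frac{115}{12} + \frac{115}{12}\right)^{2}\right)\right) = 210 \left(- 5 \left(1 + 0^{2}\right)\right) = 210 \left(- 5 \left(1 + 0\right)\right) = 210 \left(\left(-5\right) 1\right) = 210 \left(-5\right) = -1050$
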